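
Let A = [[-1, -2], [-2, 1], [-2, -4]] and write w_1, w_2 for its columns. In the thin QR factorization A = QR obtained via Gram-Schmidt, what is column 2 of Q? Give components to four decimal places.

e_2 = (-0.2981, 0.7454, -0.5963)

e_1 = w_1/‖w_1‖ = (-1, -2, -2)/3.0000 = (-0.3333, -0.6667, -0.6667).
r_{12} = e_1·w_2 = 2.6667.
u_2 = w_2 − 2.6667·e_1 = (-1.1111, 2.7778, -2.2222).
‖u_2‖ = 3.7268, so e_2 = (-0.2981, 0.7454, -0.5963).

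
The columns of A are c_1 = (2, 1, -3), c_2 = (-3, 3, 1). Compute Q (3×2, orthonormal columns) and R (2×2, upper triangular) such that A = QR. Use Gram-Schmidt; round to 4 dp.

q_1 = c_1/‖c_1‖ = (2, 1, -3)/3.7417 = (0.5345, 0.2673, -0.8018).
r_{12} = q_1·c_2 = -1.6036.
u_2 = c_2 + 1.6036·q_1 = (-2.1429, 3.4286, -0.2857).
‖u_2‖ = 4.0532, so q_2 = (-0.5287, 0.8459, -0.0705).

Q = [[0.5345, -0.5287], [0.2673, 0.8459], [-0.8018, -0.0705]], R = [[3.7417, -1.6036], [0.0000, 4.0532]]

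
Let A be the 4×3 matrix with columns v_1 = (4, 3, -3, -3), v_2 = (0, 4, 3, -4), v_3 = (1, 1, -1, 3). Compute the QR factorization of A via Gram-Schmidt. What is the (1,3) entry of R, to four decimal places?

v_1 = (4, 3, -3, -3); ‖v_1‖ = 6.5574, so q_1 = (0.6100, 0.4575, -0.4575, -0.4575).
r_{13} = q_1·v_3 = 0.1525.

r_{13} = 0.1525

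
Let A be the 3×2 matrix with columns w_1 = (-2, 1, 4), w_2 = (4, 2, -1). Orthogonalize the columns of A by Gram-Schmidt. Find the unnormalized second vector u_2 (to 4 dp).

u_2 = (3.0476, 2.4762, 0.9048)

e_1 = w_1/‖w_1‖ = (-2, 1, 4)/4.5826 = (-0.4364, 0.2182, 0.8729).
r_{12} = e_1·w_2 = -2.1822.
u_2 = w_2 + 2.1822·e_1 = (3.0476, 2.4762, 0.9048).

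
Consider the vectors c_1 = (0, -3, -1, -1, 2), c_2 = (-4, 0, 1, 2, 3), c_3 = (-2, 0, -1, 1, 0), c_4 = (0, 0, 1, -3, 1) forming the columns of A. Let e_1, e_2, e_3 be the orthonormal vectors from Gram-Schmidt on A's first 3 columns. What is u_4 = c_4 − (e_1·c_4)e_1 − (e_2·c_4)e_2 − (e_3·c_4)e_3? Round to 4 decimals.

u_4 = (-1.1321, 0.6792, 0.0566, -2.2075, -0.0566)

c_1 = (0, -3, -1, -1, 2); ‖c_1‖ = 3.8730, so e_1 = (0.0000, -0.7746, -0.2582, -0.2582, 0.5164).
e_1·c_2 = 0.0000·(-4) + (-0.7746)·0 + (-0.2582)·1 + (-0.2582)·2 + 0.5164·3 = 0.7746.
u_2 = c_2 − 0.7746·e_1 = (-4.0000, 0.6000, 1.2000, 2.2000, 2.6000).
‖u_2‖ = 5.4222, so e_2 = (-0.7377, 0.1107, 0.2213, 0.4057, 0.4795).
e_1·c_3 = 0.0000·(-2) + (-0.7746)·0 + (-0.2582)·(-1) + (-0.2582)·1 + 0.5164·0 = 0.0000; e_2·c_3 = (-0.7377)·(-2) + 0.1107·0 + 0.2213·(-1) + 0.4057·1 + 0.4795·0 = 1.6599.
u_3 = c_3 + 0.0000·e_1 − 1.6599·e_2 = (-0.7755, -0.1837, -1.3673, 0.3265, -0.7959).
‖u_3‖ = 1.8014, so e_3 = (-0.4305, -0.1020, -0.7591, 0.1813, -0.4418).
e_1·c_4 = 0.0000·0 + (-0.7746)·0 + (-0.2582)·1 + (-0.2582)·(-3) + 0.5164·1 = 1.0328; e_2·c_4 = (-0.7377)·0 + 0.1107·0 + 0.2213·1 + 0.4057·(-3) + 0.4795·1 = -0.5164; e_3·c_4 = (-0.4305)·0 + (-0.1020)·0 + (-0.7591)·1 + 0.1813·(-3) + (-0.4418)·1 = -1.7447.
u_4 = c_4 − 1.0328·e_1 + 0.5164·e_2 + 1.7447·e_3 = (-1.1321, 0.6792, 0.0566, -2.2075, -0.0566).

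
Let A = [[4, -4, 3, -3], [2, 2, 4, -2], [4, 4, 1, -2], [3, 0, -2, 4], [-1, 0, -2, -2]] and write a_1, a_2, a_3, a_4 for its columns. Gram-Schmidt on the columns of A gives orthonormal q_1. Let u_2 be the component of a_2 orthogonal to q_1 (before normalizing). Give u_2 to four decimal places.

u_2 = (-4.3478, 1.8261, 3.6522, -0.2609, 0.0870)

a_1 = (4, 2, 4, 3, -1); ‖a_1‖ = 6.7823, so q_1 = (0.5898, 0.2949, 0.5898, 0.4423, -0.1474).
q_1·a_2 = 0.5898·(-4) + 0.2949·2 + 0.5898·4 + 0.4423·0 + (-0.1474)·0 = 0.5898.
u_2 = a_2 − 0.5898·q_1 = (-4.3478, 1.8261, 3.6522, -0.2609, 0.0870).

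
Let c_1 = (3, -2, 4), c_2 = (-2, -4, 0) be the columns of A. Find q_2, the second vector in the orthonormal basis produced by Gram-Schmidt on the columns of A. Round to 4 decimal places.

c_1 = (3, -2, 4); ‖c_1‖ = 5.3852, so q_1 = (0.5571, -0.3714, 0.7428).
q_1·c_2 = 0.5571·(-2) + (-0.3714)·(-4) + 0.7428·0 = 0.3714.
u_2 = c_2 − 0.3714·q_1 = (-2.2069, -3.8621, -0.2759).
‖u_2‖ = 4.4567, so q_2 = (-0.4952, -0.8666, -0.0619).

q_2 = (-0.4952, -0.8666, -0.0619)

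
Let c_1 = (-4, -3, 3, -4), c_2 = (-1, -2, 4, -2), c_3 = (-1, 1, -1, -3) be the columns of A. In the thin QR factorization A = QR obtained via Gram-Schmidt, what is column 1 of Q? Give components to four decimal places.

e_1 = c_1/‖c_1‖ = (-4, -3, 3, -4)/7.0711 = (-0.5657, -0.4243, 0.4243, -0.5657).

e_1 = (-0.5657, -0.4243, 0.4243, -0.5657)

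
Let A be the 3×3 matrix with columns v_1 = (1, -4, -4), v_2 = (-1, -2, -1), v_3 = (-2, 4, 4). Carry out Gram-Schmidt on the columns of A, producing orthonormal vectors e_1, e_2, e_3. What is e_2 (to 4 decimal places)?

e_2 = (-0.8729, -0.4364, 0.2182)

v_1 = (1, -4, -4); ‖v_1‖ = 5.7446, so e_1 = (0.1741, -0.6963, -0.6963).
e_1·v_2 = 0.1741·(-1) + (-0.6963)·(-2) + (-0.6963)·(-1) = 1.9149.
u_2 = v_2 − 1.9149·e_1 = (-1.3333, -0.6667, 0.3333).
‖u_2‖ = 1.5275, so e_2 = (-0.8729, -0.4364, 0.2182).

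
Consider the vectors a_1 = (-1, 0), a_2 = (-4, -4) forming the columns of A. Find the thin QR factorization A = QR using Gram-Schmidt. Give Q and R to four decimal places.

Q = [[-1.0000, 0.0000], [0.0000, -1.0000]], R = [[1.0000, 4.0000], [0.0000, 4.0000]]

e_1 = a_1/‖a_1‖ = (-1, 0)/1.0000 = (-1.0000, 0.0000).
r_{12} = e_1·a_2 = 4.0000.
u_2 = a_2 − 4.0000·e_1 = (0.0000, -4.0000).
‖u_2‖ = 4.0000, so e_2 = (0.0000, -1.0000).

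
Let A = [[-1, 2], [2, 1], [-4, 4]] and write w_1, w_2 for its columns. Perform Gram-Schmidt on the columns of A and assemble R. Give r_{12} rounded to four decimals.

q_1 = w_1/‖w_1‖ = (-1, 2, -4)/4.5826 = (-0.2182, 0.4364, -0.8729).
r_{12} = q_1·w_2 = -3.4915.

r_{12} = -3.4915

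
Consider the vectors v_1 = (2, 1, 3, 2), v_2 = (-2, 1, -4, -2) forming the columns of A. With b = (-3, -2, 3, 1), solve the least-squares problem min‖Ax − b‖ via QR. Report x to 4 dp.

x = (-1.2921, -1.3820)

v_1 = (2, 1, 3, 2); ‖v_1‖ = 4.2426, so e_1 = (0.4714, 0.2357, 0.7071, 0.4714).
e_1·v_2 = 0.4714·(-2) + 0.2357·1 + 0.7071·(-4) + 0.4714·(-2) = -4.4783.
u_2 = v_2 + 4.4783·e_1 = (0.1111, 2.0556, -0.8333, 0.1111).
‖u_2‖ = 2.2236, so e_2 = (0.0500, 0.9244, -0.3748, 0.0500).
Qᵀb = (0.7071, -3.0731).
Back-substitute: x_2 = -3.0731/2.2236 = -1.3820.
x_1 = (0.7071 + 4.4783·(-1.3820))/4.2426 = -1.2921.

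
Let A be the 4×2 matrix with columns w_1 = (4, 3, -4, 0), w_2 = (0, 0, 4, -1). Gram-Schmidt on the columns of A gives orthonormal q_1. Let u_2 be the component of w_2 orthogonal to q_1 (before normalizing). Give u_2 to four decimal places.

w_1 = (4, 3, -4, 0); ‖w_1‖ = 6.4031, so q_1 = (0.6247, 0.4685, -0.6247, 0.0000).
q_1·w_2 = 0.6247·0 + 0.4685·0 + (-0.6247)·4 + 0.0000·(-1) = -2.4988.
u_2 = w_2 + 2.4988·q_1 = (1.5610, 1.1707, 2.4390, -1.0000).

u_2 = (1.5610, 1.1707, 2.4390, -1.0000)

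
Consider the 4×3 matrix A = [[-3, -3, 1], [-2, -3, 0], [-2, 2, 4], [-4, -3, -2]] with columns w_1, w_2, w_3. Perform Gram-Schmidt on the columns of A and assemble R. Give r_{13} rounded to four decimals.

q_1 = w_1/‖w_1‖ = (-3, -2, -2, -4)/5.7446 = (-0.5222, -0.3482, -0.3482, -0.6963).
r_{13} = q_1·w_3 = -0.5222.

r_{13} = -0.5222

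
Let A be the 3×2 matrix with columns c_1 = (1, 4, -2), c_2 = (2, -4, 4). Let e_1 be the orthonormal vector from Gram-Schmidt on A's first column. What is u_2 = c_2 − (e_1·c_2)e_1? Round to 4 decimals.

e_1 = c_1/‖c_1‖ = (1, 4, -2)/4.5826 = (0.2182, 0.8729, -0.4364).
r_{12} = e_1·c_2 = -4.8008.
u_2 = c_2 + 4.8008·e_1 = (3.0476, 0.1905, 1.9048).

u_2 = (3.0476, 0.1905, 1.9048)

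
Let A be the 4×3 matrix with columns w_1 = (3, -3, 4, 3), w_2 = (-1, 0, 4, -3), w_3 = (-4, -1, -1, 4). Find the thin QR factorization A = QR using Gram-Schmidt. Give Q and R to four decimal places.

Q = [[0.4575, -0.2527, -0.8483], [-0.4575, 0.0551, -0.1763], [0.6100, 0.7166, 0.1460], [0.4575, -0.6477, 0.4774]], R = [[6.5574, 0.6100, -0.1525], [0.0000, 5.0624, -2.3520], [0.0000, 0.0000, 5.3334]]

w_1 = (3, -3, 4, 3); ‖w_1‖ = 6.5574, so q_1 = (0.4575, -0.4575, 0.6100, 0.4575).
q_1·w_2 = 0.4575·(-1) + (-0.4575)·0 + 0.6100·4 + 0.4575·(-3) = 0.6100.
u_2 = w_2 − 0.6100·q_1 = (-1.2791, 0.2791, 3.6279, -3.2791).
‖u_2‖ = 5.0624, so q_2 = (-0.2527, 0.0551, 0.7166, -0.6477).
q_1·w_3 = 0.4575·(-4) + (-0.4575)·(-1) + 0.6100·(-1) + 0.4575·4 = -0.1525; q_2·w_3 = (-0.2527)·(-4) + 0.0551·(-1) + 0.7166·(-1) + (-0.6477)·4 = -2.3520.
u_3 = w_3 + 0.1525·q_1 + 2.3520·q_2 = (-4.5245, -0.9401, 0.7786, 2.5463).
‖u_3‖ = 5.3334, so q_3 = (-0.8483, -0.1763, 0.1460, 0.4774).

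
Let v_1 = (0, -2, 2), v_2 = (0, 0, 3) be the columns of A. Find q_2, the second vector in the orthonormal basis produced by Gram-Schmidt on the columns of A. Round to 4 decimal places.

v_1 = (0, -2, 2); ‖v_1‖ = 2.8284, so q_1 = (0.0000, -0.7071, 0.7071).
q_1·v_2 = 0.0000·0 + (-0.7071)·0 + 0.7071·3 = 2.1213.
u_2 = v_2 − 2.1213·q_1 = (0.0000, 1.5000, 1.5000).
‖u_2‖ = 2.1213, so q_2 = (0.0000, 0.7071, 0.7071).

q_2 = (0.0000, 0.7071, 0.7071)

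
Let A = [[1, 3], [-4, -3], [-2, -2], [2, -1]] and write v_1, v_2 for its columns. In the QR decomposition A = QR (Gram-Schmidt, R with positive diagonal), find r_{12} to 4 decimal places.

v_1 = (1, -4, -2, 2); ‖v_1‖ = 5.0000, so q_1 = (0.2000, -0.8000, -0.4000, 0.4000).
r_{12} = q_1·v_2 = 3.4000.

r_{12} = 3.4000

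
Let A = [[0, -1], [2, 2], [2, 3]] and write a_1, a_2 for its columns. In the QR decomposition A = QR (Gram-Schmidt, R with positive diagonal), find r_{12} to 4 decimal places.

a_1 = (0, 2, 2); ‖a_1‖ = 2.8284, so q_1 = (0.0000, 0.7071, 0.7071).
r_{12} = q_1·a_2 = 3.5355.

r_{12} = 3.5355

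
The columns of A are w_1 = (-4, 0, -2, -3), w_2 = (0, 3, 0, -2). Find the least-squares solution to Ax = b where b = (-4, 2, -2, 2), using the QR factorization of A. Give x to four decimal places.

x = (0.4985, -0.0762)

w_1 = (-4, 0, -2, -3); ‖w_1‖ = 5.3852, so e_1 = (-0.7428, 0.0000, -0.3714, -0.5571).
e_1·w_2 = (-0.7428)·0 + 0.0000·3 + (-0.3714)·0 + (-0.5571)·(-2) = 1.1142.
u_2 = w_2 − 1.1142·e_1 = (0.8276, 3.0000, 0.4138, -1.3793).
‖u_2‖ = 3.4291, so e_2 = (0.2413, 0.8749, 0.1207, -0.4022).
Qᵀb = (2.5997, -0.2615).
Back-substitute: x_2 = -0.2615/3.4291 = -0.0762.
x_1 = (2.5997 − 1.1142·(-0.0762))/5.3852 = 0.4985.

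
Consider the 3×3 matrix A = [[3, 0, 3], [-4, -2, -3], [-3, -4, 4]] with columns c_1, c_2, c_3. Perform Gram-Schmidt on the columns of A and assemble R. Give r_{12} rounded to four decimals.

r_{12} = 3.4300

c_1 = (3, -4, -3); ‖c_1‖ = 5.8310, so e_1 = (0.5145, -0.6860, -0.5145).
r_{12} = e_1·c_2 = 3.4300.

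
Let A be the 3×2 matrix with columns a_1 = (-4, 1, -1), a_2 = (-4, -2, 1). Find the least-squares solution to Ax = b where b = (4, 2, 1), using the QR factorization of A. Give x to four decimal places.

a_1 = (-4, 1, -1); ‖a_1‖ = 4.2426, so q_1 = (-0.9428, 0.2357, -0.2357).
q_1·a_2 = (-0.9428)·(-4) + 0.2357·(-2) + (-0.2357)·1 = 3.0641.
u_2 = a_2 − 3.0641·q_1 = (-1.1111, -2.7222, 1.7222).
‖u_2‖ = 3.4075, so q_2 = (-0.3261, -0.7989, 0.5054).
Qᵀb = (-3.5355, -2.3967).
Back-substitute: x_2 = -2.3967/3.4075 = -0.7033.
x_1 = (-3.5355 − 3.0641·(-0.7033))/4.2426 = -0.3254.

x = (-0.3254, -0.7033)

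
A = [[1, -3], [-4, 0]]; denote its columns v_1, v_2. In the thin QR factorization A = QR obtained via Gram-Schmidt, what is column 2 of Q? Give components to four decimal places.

e_2 = (-0.9701, -0.2425)

v_1 = (1, -4); ‖v_1‖ = 4.1231, so e_1 = (0.2425, -0.9701).
e_1·v_2 = 0.2425·(-3) + (-0.9701)·0 = -0.7276.
u_2 = v_2 + 0.7276·e_1 = (-2.8235, -0.7059).
‖u_2‖ = 2.9104, so e_2 = (-0.9701, -0.2425).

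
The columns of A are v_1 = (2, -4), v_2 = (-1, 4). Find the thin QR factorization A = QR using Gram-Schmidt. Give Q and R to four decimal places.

e_1 = v_1/‖v_1‖ = (2, -4)/4.4721 = (0.4472, -0.8944).
r_{12} = e_1·v_2 = -4.0249.
u_2 = v_2 + 4.0249·e_1 = (0.8000, 0.4000).
‖u_2‖ = 0.8944, so e_2 = (0.8944, 0.4472).

Q = [[0.4472, 0.8944], [-0.8944, 0.4472]], R = [[4.4721, -4.0249], [0.0000, 0.8944]]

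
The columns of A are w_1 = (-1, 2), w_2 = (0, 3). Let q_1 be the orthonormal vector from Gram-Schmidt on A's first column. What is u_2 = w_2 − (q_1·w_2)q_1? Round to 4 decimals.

w_1 = (-1, 2); ‖w_1‖ = 2.2361, so q_1 = (-0.4472, 0.8944).
q_1·w_2 = (-0.4472)·0 + 0.8944·3 = 2.6833.
u_2 = w_2 − 2.6833·q_1 = (1.2000, 0.6000).

u_2 = (1.2000, 0.6000)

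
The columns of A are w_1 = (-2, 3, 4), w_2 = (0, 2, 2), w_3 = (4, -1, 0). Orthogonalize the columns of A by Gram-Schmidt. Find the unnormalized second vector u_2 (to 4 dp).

u_2 = (0.9655, 0.5517, 0.0690)

w_1 = (-2, 3, 4); ‖w_1‖ = 5.3852, so e_1 = (-0.3714, 0.5571, 0.7428).
e_1·w_2 = (-0.3714)·0 + 0.5571·2 + 0.7428·2 = 2.5997.
u_2 = w_2 − 2.5997·e_1 = (0.9655, 0.5517, 0.0690).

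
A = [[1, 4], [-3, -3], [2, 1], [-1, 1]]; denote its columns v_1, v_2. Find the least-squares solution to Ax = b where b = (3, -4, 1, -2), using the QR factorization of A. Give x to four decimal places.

q_1 = v_1/‖v_1‖ = (1, -3, 2, -1)/3.8730 = (0.2582, -0.7746, 0.5164, -0.2582).
r_{12} = q_1·v_2 = 3.6148.
u_2 = v_2 − 3.6148·q_1 = (3.0667, -0.2000, -0.8667, 1.9333).
‖u_2‖ = 3.7327, so q_2 = (0.8216, -0.0536, -0.2322, 0.5179).
Qᵀb = (4.9058, 1.4109).
Back-substitute: x_2 = 1.4109/3.7327 = 0.3780.
x_1 = (4.9058 − 3.6148·0.3780)/3.8730 = 0.9139.

x = (0.9139, 0.3780)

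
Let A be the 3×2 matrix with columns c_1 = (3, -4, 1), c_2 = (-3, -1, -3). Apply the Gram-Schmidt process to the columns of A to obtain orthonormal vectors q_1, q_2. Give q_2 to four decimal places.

q_2 = (-0.5107, -0.5485, -0.6620)

q_1 = c_1/‖c_1‖ = (3, -4, 1)/5.0990 = (0.5883, -0.7845, 0.1961).
r_{12} = q_1·c_2 = -1.5689.
u_2 = c_2 + 1.5689·q_1 = (-2.0769, -2.2308, -2.6923).
‖u_2‖ = 4.0668, so q_2 = (-0.5107, -0.5485, -0.6620).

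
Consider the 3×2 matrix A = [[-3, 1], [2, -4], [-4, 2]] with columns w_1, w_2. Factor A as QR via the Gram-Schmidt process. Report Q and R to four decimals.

w_1 = (-3, 2, -4); ‖w_1‖ = 5.3852, so q_1 = (-0.5571, 0.3714, -0.7428).
q_1·w_2 = (-0.5571)·1 + 0.3714·(-4) + (-0.7428)·2 = -3.5282.
u_2 = w_2 + 3.5282·q_1 = (-0.9655, -2.6897, -0.6207).
‖u_2‖ = 2.9243, so q_2 = (-0.3302, -0.9197, -0.2122).

Q = [[-0.5571, -0.3302], [0.3714, -0.9197], [-0.7428, -0.2122]], R = [[5.3852, -3.5282], [0.0000, 2.9243]]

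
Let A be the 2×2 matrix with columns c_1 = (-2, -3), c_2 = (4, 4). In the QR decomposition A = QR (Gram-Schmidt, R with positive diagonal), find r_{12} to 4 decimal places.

c_1 = (-2, -3); ‖c_1‖ = 3.6056, so e_1 = (-0.5547, -0.8321).
r_{12} = e_1·c_2 = -5.5470.

r_{12} = -5.5470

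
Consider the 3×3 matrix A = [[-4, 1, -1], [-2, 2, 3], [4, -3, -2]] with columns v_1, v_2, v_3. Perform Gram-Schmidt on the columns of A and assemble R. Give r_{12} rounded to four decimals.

v_1 = (-4, -2, 4); ‖v_1‖ = 6.0000, so e_1 = (-0.6667, -0.3333, 0.6667).
r_{12} = e_1·v_2 = -3.3333.

r_{12} = -3.3333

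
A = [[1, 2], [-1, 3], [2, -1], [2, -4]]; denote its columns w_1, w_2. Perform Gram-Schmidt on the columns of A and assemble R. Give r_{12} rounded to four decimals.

r_{12} = -3.4785

q_1 = w_1/‖w_1‖ = (1, -1, 2, 2)/3.1623 = (0.3162, -0.3162, 0.6325, 0.6325).
r_{12} = q_1·w_2 = -3.4785.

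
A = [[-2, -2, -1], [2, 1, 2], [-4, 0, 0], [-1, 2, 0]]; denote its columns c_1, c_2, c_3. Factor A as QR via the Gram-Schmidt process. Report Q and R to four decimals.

Q = [[-0.4000, -0.5810, 0.0580], [0.4000, 0.2352, 0.8124], [-0.8000, 0.2213, 0.4642], [-0.2000, 0.7471, -0.3482]], R = [[5.0000, 0.8000, 1.2000], [0.0000, 2.8914, 1.0514], [0.0000, 0.0000, 1.5667]]

c_1 = (-2, 2, -4, -1); ‖c_1‖ = 5.0000, so e_1 = (-0.4000, 0.4000, -0.8000, -0.2000).
e_1·c_2 = (-0.4000)·(-2) + 0.4000·1 + (-0.8000)·0 + (-0.2000)·2 = 0.8000.
u_2 = c_2 − 0.8000·e_1 = (-1.6800, 0.6800, 0.6400, 2.1600).
‖u_2‖ = 2.8914, so e_2 = (-0.5810, 0.2352, 0.2213, 0.7471).
e_1·c_3 = (-0.4000)·(-1) + 0.4000·2 + (-0.8000)·0 + (-0.2000)·0 = 1.2000; e_2·c_3 = (-0.5810)·(-1) + 0.2352·2 + 0.2213·0 + 0.7471·0 = 1.0514.
u_3 = c_3 − 1.2000·e_1 − 1.0514·e_2 = (0.0909, 1.2727, 0.7273, -0.5455).
‖u_3‖ = 1.5667, so e_3 = (0.0580, 0.8124, 0.4642, -0.3482).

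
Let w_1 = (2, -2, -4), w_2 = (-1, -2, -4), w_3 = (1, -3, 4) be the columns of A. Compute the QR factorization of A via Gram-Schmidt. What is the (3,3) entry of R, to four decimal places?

r_{33} = 4.4721

w_1 = (2, -2, -4); ‖w_1‖ = 4.8990, so e_1 = (0.4082, -0.4082, -0.8165).
e_1·w_2 = 0.4082·(-1) + (-0.4082)·(-2) + (-0.8165)·(-4) = 3.6742.
u_2 = w_2 − 3.6742·e_1 = (-2.5000, -0.5000, -1.0000).
‖u_2‖ = 2.7386, so e_2 = (-0.9129, -0.1826, -0.3651).
e_1·w_3 = 0.4082·1 + (-0.4082)·(-3) + (-0.8165)·4 = -1.6330; e_2·w_3 = (-0.9129)·1 + (-0.1826)·(-3) + (-0.3651)·4 = -1.8257.
u_3 = w_3 + 1.6330·e_1 + 1.8257·e_2 = (0.0000, -4.0000, 2.0000).
r_{33} = ‖u_3‖ = 4.4721.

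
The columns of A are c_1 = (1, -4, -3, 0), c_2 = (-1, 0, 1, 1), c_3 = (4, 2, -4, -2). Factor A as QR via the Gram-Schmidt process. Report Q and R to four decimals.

c_1 = (1, -4, -3, 0); ‖c_1‖ = 5.0990, so e_1 = (0.1961, -0.7845, -0.5883, 0.0000).
e_1·c_2 = 0.1961·(-1) + (-0.7845)·0 + (-0.5883)·1 + 0.0000·1 = -0.7845.
u_2 = c_2 + 0.7845·e_1 = (-0.8462, -0.6154, 0.5385, 1.0000).
‖u_2‖ = 1.5442, so e_2 = (-0.5479, -0.3985, 0.3487, 0.6476).
e_1·c_3 = 0.1961·4 + (-0.7845)·2 + (-0.5883)·(-4) + 0.0000·(-2) = 1.5689; e_2·c_3 = (-0.5479)·4 + (-0.3985)·2 + 0.3487·(-4) + 0.6476·(-2) = -5.6787.
u_3 = c_3 − 1.5689·e_1 + 5.6787·e_2 = (0.5806, 0.9677, -1.0968, 1.6774).
‖u_3‖ = 2.3001, so e_3 = (0.2524, 0.4207, -0.4768, 0.7293).

Q = [[0.1961, -0.5479, 0.2524], [-0.7845, -0.3985, 0.4207], [-0.5883, 0.3487, -0.4768], [0.0000, 0.6476, 0.7293]], R = [[5.0990, -0.7845, 1.5689], [0.0000, 1.5442, -5.6787], [0.0000, 0.0000, 2.3001]]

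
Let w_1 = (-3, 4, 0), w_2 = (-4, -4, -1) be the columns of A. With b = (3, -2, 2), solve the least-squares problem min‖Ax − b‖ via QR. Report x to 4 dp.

x = (-0.7231, -0.2695)

w_1 = (-3, 4, 0); ‖w_1‖ = 5.0000, so e_1 = (-0.6000, 0.8000, 0.0000).
e_1·w_2 = (-0.6000)·(-4) + 0.8000·(-4) + 0.0000·(-1) = -0.8000.
u_2 = w_2 + 0.8000·e_1 = (-4.4800, -3.3600, -1.0000).
‖u_2‖ = 5.6886, so e_2 = (-0.7875, -0.5907, -0.1758).
Qᵀb = (-3.4000, -1.5329).
Back-substitute: x_2 = -1.5329/5.6886 = -0.2695.
x_1 = (-3.4000 + 0.8000·(-0.2695))/5.0000 = -0.7231.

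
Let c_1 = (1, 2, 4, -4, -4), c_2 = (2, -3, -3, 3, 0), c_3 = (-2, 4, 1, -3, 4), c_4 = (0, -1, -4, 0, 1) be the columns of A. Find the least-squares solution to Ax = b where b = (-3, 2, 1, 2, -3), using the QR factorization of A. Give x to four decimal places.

x = (-0.9813, -2.6183, -1.5184, 0.1451)

q_1 = c_1/‖c_1‖ = (1, 2, 4, -4, -4)/7.2801 = (0.1374, 0.2747, 0.5494, -0.5494, -0.5494).
r_{12} = q_1·c_2 = -3.8461.
u_2 = c_2 + 3.8461·q_1 = (2.5283, -1.9434, -0.8868, 0.8868, -2.1132).
‖u_2‖ = 4.0259, so q_2 = (0.6280, -0.4827, -0.2203, 0.2203, -0.5249).
r_{13} = q_1·c_3 = 0.8242; r_{23} = q_2·c_3 = -6.1677.
u_3 = c_3 − 0.8242·q_1 + 6.1677·q_2 = (1.7602, 0.7963, -0.8114, -1.1886, 1.2154).
‖u_3‖ = 2.6983, so q_3 = (0.6523, 0.2951, -0.3007, -0.4405, 0.4504).
r_{14} = q_1·c_4 = -3.0219; r_{24} = q_2·c_4 = 0.8389; r_{34} = q_3·c_4 = 1.3582.
u_4 = c_4 + 3.0219·q_1 − 0.8389·q_2 − 1.3582·q_3 = (-0.9978, -0.1657, -1.7464, -1.2469, -0.8318).
‖u_4‖ = 2.5139, so q_4 = (-0.3969, -0.0659, -0.6947, -0.4960, -0.3309).
Qᵀb = (1.2362, -1.0545, -3.8998, 0.3648).
Back-substitute: x_4 = 0.3648/2.5139 = 0.1451.
x_3 = (-3.8998 − 1.3582·0.1451)/2.6983 = -1.5184.
x_2 = (-1.0545 + 6.1677·(-1.5184) − 0.8389·0.1451)/4.0259 = -2.6183.
x_1 = (1.2362 + 3.8461·(-2.6183) − 0.8242·(-1.5184) + 3.0219·0.1451)/7.2801 = -0.9813.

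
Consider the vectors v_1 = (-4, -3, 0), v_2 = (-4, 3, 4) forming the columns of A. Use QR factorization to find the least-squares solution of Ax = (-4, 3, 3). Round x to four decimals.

v_1 = (-4, -3, 0); ‖v_1‖ = 5.0000, so q_1 = (-0.8000, -0.6000, 0.0000).
q_1·v_2 = (-0.8000)·(-4) + (-0.6000)·3 + 0.0000·4 = 1.4000.
u_2 = v_2 − 1.4000·q_1 = (-2.8800, 3.8400, 4.0000).
‖u_2‖ = 6.2482, so q_2 = (-0.4609, 0.6146, 0.6402).
Qᵀb = (1.4000, 5.6080).
Back-substitute: x_2 = 5.6080/6.2482 = 0.8975.
x_1 = (1.4000 − 1.4000·0.8975)/5.0000 = 0.0287.

x = (0.0287, 0.8975)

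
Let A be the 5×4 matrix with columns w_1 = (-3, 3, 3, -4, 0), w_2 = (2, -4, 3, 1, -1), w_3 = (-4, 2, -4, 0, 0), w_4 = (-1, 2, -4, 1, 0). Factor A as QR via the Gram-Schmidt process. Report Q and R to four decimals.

Q = [[-0.4575, 0.2101, -0.8050, 0.1786], [0.4575, -0.5945, -0.4499, 0.3411], [0.4575, 0.7509, -0.2038, -0.0080], [-0.6100, -0.0402, 0.1134, 0.1159], [0.0000, -0.1922, -0.3085, -0.9156]], R = [[6.5574, -1.9825, 0.9150, -1.0675], [0.0000, 5.2029, -5.0330, -4.4430], [0.0000, 0.0000, 3.1355, 0.8340], [0.0000, 0.0000, 0.0000, 0.6517]]

q_1 = w_1/‖w_1‖ = (-3, 3, 3, -4, 0)/6.5574 = (-0.4575, 0.4575, 0.4575, -0.6100, 0.0000).
r_{12} = q_1·w_2 = -1.9825.
u_2 = w_2 + 1.9825·q_1 = (1.0930, -3.0930, 3.9070, -0.2093, -1.0000).
‖u_2‖ = 5.2029, so q_2 = (0.2101, -0.5945, 0.7509, -0.0402, -0.1922).
r_{13} = q_1·w_3 = 0.9150; r_{23} = q_2·w_3 = -5.0330.
u_3 = w_3 − 0.9150·q_1 + 5.0330·q_2 = (-2.5241, -1.4107, -0.6392, 0.3557, -0.9674).
‖u_3‖ = 3.1355, so q_3 = (-0.8050, -0.4499, -0.2038, 0.1134, -0.3085).
r_{14} = q_1·w_4 = -1.0675; r_{24} = q_2·w_4 = -4.4430; r_{34} = q_3·w_4 = 0.8340.
u_4 = w_4 + 1.0675·q_1 + 4.4430·q_2 − 0.8340·q_3 = (0.1164, 0.2223, -0.0052, 0.0755, -0.5966).
‖u_4‖ = 0.6517, so q_4 = (0.1786, 0.3411, -0.0080, 0.1159, -0.9156).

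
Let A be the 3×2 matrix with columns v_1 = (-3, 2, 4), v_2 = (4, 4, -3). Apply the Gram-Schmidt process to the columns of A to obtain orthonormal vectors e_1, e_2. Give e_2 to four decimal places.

e_2 = (0.4134, 0.8998, -0.1398)

v_1 = (-3, 2, 4); ‖v_1‖ = 5.3852, so e_1 = (-0.5571, 0.3714, 0.7428).
e_1·v_2 = (-0.5571)·4 + 0.3714·4 + 0.7428·(-3) = -2.9711.
u_2 = v_2 + 2.9711·e_1 = (2.3448, 5.1034, -0.7931).
‖u_2‖ = 5.6721, so e_2 = (0.4134, 0.8998, -0.1398).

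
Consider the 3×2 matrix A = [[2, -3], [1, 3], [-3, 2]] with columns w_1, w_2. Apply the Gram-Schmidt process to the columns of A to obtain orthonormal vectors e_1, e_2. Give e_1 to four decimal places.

e_1 = w_1/‖w_1‖ = (2, 1, -3)/3.7417 = (0.5345, 0.2673, -0.8018).

e_1 = (0.5345, 0.2673, -0.8018)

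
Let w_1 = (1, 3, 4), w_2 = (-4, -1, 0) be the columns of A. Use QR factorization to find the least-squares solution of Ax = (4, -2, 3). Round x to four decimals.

q_1 = w_1/‖w_1‖ = (1, 3, 4)/5.0990 = (0.1961, 0.5883, 0.7845).
r_{12} = q_1·w_2 = -1.3728.
u_2 = w_2 + 1.3728·q_1 = (-3.7308, -0.1923, 1.0769).
‖u_2‖ = 3.8879, so q_2 = (-0.9596, -0.0495, 0.2770).
Qᵀb = (1.9612, -2.9085).
Back-substitute: x_2 = -2.9085/3.8879 = -0.7481.
x_1 = (1.9612 + 1.3728·(-0.7481))/5.0990 = 0.1832.

x = (0.1832, -0.7481)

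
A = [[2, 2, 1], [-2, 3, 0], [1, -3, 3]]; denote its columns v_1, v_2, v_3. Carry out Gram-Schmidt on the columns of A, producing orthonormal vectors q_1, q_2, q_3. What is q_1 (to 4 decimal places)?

q_1 = (0.6667, -0.6667, 0.3333)

v_1 = (2, -2, 1); ‖v_1‖ = 3.0000, so q_1 = (0.6667, -0.6667, 0.3333).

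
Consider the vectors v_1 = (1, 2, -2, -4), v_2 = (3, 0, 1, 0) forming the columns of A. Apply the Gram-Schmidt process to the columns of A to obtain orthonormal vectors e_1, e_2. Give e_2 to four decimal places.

v_1 = (1, 2, -2, -4); ‖v_1‖ = 5.0000, so e_1 = (0.2000, 0.4000, -0.4000, -0.8000).
e_1·v_2 = 0.2000·3 + 0.4000·0 + (-0.4000)·1 + (-0.8000)·0 = 0.2000.
u_2 = v_2 − 0.2000·e_1 = (2.9600, -0.0800, 1.0800, 0.1600).
‖u_2‖ = 3.1559, so e_2 = (0.9379, -0.0253, 0.3422, 0.0507).

e_2 = (0.9379, -0.0253, 0.3422, 0.0507)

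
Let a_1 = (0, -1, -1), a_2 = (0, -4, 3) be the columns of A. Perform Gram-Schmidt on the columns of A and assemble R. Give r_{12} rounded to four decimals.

a_1 = (0, -1, -1); ‖a_1‖ = 1.4142, so q_1 = (0.0000, -0.7071, -0.7071).
r_{12} = q_1·a_2 = 0.7071.

r_{12} = 0.7071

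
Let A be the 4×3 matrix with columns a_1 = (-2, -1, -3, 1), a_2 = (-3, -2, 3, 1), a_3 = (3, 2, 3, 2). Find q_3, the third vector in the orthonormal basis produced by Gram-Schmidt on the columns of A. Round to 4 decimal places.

q_3 = (0.2246, 0.2511, 0.0793, 0.9382)

a_1 = (-2, -1, -3, 1); ‖a_1‖ = 3.8730, so q_1 = (-0.5164, -0.2582, -0.7746, 0.2582).
q_1·a_2 = (-0.5164)·(-3) + (-0.2582)·(-2) + (-0.7746)·3 + 0.2582·1 = 0.0000.
u_2 = a_2 + 0.0000·q_1 = (-3.0000, -2.0000, 3.0000, 1.0000).
‖u_2‖ = 4.7958, so q_2 = (-0.6255, -0.4170, 0.6255, 0.2085).
q_1·a_3 = (-0.5164)·3 + (-0.2582)·2 + (-0.7746)·3 + 0.2582·2 = -3.8730; q_2·a_3 = (-0.6255)·3 + (-0.4170)·2 + 0.6255·3 + 0.2085·2 = -0.4170.
u_3 = a_3 + 3.8730·q_1 + 0.4170·q_2 = (0.7391, 0.8261, 0.2609, 3.0870).
‖u_3‖ = 3.2903, so q_3 = (0.2246, 0.2511, 0.0793, 0.9382).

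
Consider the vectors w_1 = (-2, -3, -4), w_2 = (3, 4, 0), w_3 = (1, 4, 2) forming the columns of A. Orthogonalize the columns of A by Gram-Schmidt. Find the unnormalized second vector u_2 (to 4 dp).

u_2 = (1.7586, 2.1379, -2.4828)

q_1 = w_1/‖w_1‖ = (-2, -3, -4)/5.3852 = (-0.3714, -0.5571, -0.7428).
r_{12} = q_1·w_2 = -3.3425.
u_2 = w_2 + 3.3425·q_1 = (1.7586, 2.1379, -2.4828).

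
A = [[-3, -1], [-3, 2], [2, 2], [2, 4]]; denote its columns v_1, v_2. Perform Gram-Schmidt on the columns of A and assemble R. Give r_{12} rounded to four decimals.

v_1 = (-3, -3, 2, 2); ‖v_1‖ = 5.0990, so q_1 = (-0.5883, -0.5883, 0.3922, 0.3922).
r_{12} = q_1·v_2 = 1.7650.

r_{12} = 1.7650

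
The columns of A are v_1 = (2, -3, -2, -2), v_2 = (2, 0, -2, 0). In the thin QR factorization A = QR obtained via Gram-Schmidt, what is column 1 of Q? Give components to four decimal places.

v_1 = (2, -3, -2, -2); ‖v_1‖ = 4.5826, so q_1 = (0.4364, -0.6547, -0.4364, -0.4364).

q_1 = (0.4364, -0.6547, -0.4364, -0.4364)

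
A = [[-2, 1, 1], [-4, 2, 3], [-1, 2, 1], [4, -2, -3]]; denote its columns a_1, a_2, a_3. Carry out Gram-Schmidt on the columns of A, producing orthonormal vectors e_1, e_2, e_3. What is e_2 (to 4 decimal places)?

e_2 = (-0.0548, -0.1096, 0.9864, 0.1096)

a_1 = (-2, -4, -1, 4); ‖a_1‖ = 6.0828, so e_1 = (-0.3288, -0.6576, -0.1644, 0.6576).
e_1·a_2 = (-0.3288)·1 + (-0.6576)·2 + (-0.1644)·2 + 0.6576·(-2) = -3.2880.
u_2 = a_2 + 3.2880·e_1 = (-0.0811, -0.1622, 1.4595, 0.1622).
‖u_2‖ = 1.4796, so e_2 = (-0.0548, -0.1096, 0.9864, 0.1096).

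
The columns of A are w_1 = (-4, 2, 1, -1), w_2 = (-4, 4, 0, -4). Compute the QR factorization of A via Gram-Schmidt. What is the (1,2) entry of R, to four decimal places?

r_{12} = 5.9696

q_1 = w_1/‖w_1‖ = (-4, 2, 1, -1)/4.6904 = (-0.8528, 0.4264, 0.2132, -0.2132).
r_{12} = q_1·w_2 = 5.9696.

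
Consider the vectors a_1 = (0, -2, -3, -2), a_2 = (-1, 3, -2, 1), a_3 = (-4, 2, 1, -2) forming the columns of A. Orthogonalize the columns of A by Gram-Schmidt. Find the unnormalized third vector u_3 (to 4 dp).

e_1 = a_1/‖a_1‖ = (0, -2, -3, -2)/4.1231 = (0.0000, -0.4851, -0.7276, -0.4851).
r_{12} = e_1·a_2 = -0.4851.
u_2 = a_2 + 0.4851·e_1 = (-1.0000, 2.7647, -2.3529, 0.7647).
‖u_2‖ = 3.8425, so e_2 = (-0.2602, 0.7195, -0.6123, 0.1990).
r_{13} = e_1·a_3 = -0.7276; r_{23} = e_2·a_3 = 1.4696.
u_3 = a_3 + 0.7276·e_1 − 1.4696·e_2 = (-3.6175, 0.5896, 1.3705, -2.6454).

u_3 = (-3.6175, 0.5896, 1.3705, -2.6454)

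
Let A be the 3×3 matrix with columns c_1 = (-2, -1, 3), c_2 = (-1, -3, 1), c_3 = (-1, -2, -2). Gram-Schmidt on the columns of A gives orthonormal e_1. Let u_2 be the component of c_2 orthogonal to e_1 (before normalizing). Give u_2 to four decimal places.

c_1 = (-2, -1, 3); ‖c_1‖ = 3.7417, so e_1 = (-0.5345, -0.2673, 0.8018).
e_1·c_2 = (-0.5345)·(-1) + (-0.2673)·(-3) + 0.8018·1 = 2.1381.
u_2 = c_2 − 2.1381·e_1 = (0.1429, -2.4286, -0.7143).

u_2 = (0.1429, -2.4286, -0.7143)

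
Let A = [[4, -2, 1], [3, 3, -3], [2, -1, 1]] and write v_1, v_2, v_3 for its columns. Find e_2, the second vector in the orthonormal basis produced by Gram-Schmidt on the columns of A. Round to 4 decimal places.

e_1 = v_1/‖v_1‖ = (4, 3, 2)/5.3852 = (0.7428, 0.5571, 0.3714).
r_{12} = e_1·v_2 = -0.1857.
u_2 = v_2 + 0.1857·e_1 = (-1.8621, 3.1034, -0.9310).
‖u_2‖ = 3.7370, so e_2 = (-0.4983, 0.8305, -0.2491).

e_2 = (-0.4983, 0.8305, -0.2491)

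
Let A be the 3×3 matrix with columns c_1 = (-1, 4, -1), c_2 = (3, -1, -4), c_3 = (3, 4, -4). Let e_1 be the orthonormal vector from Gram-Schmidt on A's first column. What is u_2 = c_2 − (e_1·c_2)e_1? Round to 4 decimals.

c_1 = (-1, 4, -1); ‖c_1‖ = 4.2426, so e_1 = (-0.2357, 0.9428, -0.2357).
e_1·c_2 = (-0.2357)·3 + 0.9428·(-1) + (-0.2357)·(-4) = -0.7071.
u_2 = c_2 + 0.7071·e_1 = (2.8333, -0.3333, -4.1667).

u_2 = (2.8333, -0.3333, -4.1667)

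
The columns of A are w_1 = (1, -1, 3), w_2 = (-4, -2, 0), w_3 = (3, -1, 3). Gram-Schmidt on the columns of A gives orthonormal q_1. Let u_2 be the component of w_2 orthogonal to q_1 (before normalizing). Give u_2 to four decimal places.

w_1 = (1, -1, 3); ‖w_1‖ = 3.3166, so q_1 = (0.3015, -0.3015, 0.9045).
q_1·w_2 = 0.3015·(-4) + (-0.3015)·(-2) + 0.9045·0 = -0.6030.
u_2 = w_2 + 0.6030·q_1 = (-3.8182, -2.1818, 0.5455).

u_2 = (-3.8182, -2.1818, 0.5455)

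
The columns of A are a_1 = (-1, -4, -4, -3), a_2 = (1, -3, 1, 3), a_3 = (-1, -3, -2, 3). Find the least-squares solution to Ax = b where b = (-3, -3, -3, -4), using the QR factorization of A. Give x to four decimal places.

a_1 = (-1, -4, -4, -3); ‖a_1‖ = 6.4807, so q_1 = (-0.1543, -0.6172, -0.6172, -0.4629).
q_1·a_2 = (-0.1543)·1 + (-0.6172)·(-3) + (-0.6172)·1 + (-0.4629)·3 = -0.3086.
u_2 = a_2 + 0.3086·q_1 = (0.9524, -3.1905, 0.8095, 2.8571).
‖u_2‖ = 4.4615, so q_2 = (0.2135, -0.7151, 0.1814, 0.6404).
q_1·a_3 = (-0.1543)·(-1) + (-0.6172)·(-3) + (-0.6172)·(-2) + (-0.4629)·3 = 1.8516; q_2·a_3 = 0.2135·(-1) + (-0.7151)·(-3) + 0.1814·(-2) + 0.6404·3 = 3.4902.
u_3 = a_3 − 1.8516·q_1 − 3.4902·q_2 = (-1.4593, 0.6388, -1.4904, 1.6220).
‖u_3‖ = 2.7184, so q_3 = (-0.5368, 0.2350, -0.5483, 0.5967).
Qᵀb = (6.0178, -1.6010, 0.1637).
Back-substitute: x_3 = 0.1637/2.7184 = 0.0602.
x_2 = (-1.6010 − 3.4902·0.0602)/4.4615 = -0.4060.
x_1 = (6.0178 + 0.3086·(-0.4060) − 1.8516·0.0602)/6.4807 = 0.8920.

x = (0.8920, -0.4060, 0.0602)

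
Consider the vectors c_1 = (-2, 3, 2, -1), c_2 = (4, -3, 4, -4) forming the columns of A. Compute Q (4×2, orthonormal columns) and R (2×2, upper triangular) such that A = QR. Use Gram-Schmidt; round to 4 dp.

Q = [[-0.4714, 0.4619], [0.7071, -0.2905], [0.4714, 0.6109], [-0.2357, -0.5736]], R = [[4.2426, -1.1785], [0.0000, 7.4573]]

e_1 = c_1/‖c_1‖ = (-2, 3, 2, -1)/4.2426 = (-0.4714, 0.7071, 0.4714, -0.2357).
r_{12} = e_1·c_2 = -1.1785.
u_2 = c_2 + 1.1785·e_1 = (3.4444, -2.1667, 4.5556, -4.2778).
‖u_2‖ = 7.4573, so e_2 = (0.4619, -0.2905, 0.6109, -0.5736).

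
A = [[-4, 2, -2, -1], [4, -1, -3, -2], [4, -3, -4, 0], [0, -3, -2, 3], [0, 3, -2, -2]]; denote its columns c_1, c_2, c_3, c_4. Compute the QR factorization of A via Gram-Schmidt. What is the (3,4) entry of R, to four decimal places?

r_{34} = 0.9689

q_1 = c_1/‖c_1‖ = (-4, 4, 4, 0, 0)/6.9282 = (-0.5774, 0.5774, 0.5774, 0.0000, 0.0000).
r_{12} = q_1·c_2 = -3.4641.
u_2 = c_2 + 3.4641·q_1 = (0.0000, 1.0000, -1.0000, -3.0000, 3.0000).
‖u_2‖ = 4.4721, so q_2 = (0.0000, 0.2236, -0.2236, -0.6708, 0.6708).
r_{13} = q_1·c_3 = -2.8868; r_{23} = q_2·c_3 = 0.2236.
u_3 = c_3 + 2.8868·q_1 − 0.2236·q_2 = (-3.6667, -1.3833, -2.2833, -1.8500, -2.1500).
‖u_3‖ = 5.3495, so q_3 = (-0.6854, -0.2586, -0.4268, -0.3458, -0.4019).
r_{34} = q_3·c_4 = 0.9689.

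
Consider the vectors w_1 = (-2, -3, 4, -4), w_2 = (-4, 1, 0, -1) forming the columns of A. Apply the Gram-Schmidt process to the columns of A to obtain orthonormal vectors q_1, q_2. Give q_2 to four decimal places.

q_1 = w_1/‖w_1‖ = (-2, -3, 4, -4)/6.7082 = (-0.2981, -0.4472, 0.5963, -0.5963).
r_{12} = q_1·w_2 = 1.3416.
u_2 = w_2 − 1.3416·q_1 = (-3.6000, 1.6000, -0.8000, -0.2000).
‖u_2‖ = 4.0249, so q_2 = (-0.8944, 0.3975, -0.1988, -0.0497).

q_2 = (-0.8944, 0.3975, -0.1988, -0.0497)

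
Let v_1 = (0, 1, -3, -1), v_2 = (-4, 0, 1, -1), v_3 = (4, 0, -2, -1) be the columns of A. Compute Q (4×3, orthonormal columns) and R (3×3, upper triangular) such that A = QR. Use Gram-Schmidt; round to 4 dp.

q_1 = v_1/‖v_1‖ = (0, 1, -3, -1)/3.3166 = (0.0000, 0.3015, -0.9045, -0.3015).
r_{12} = q_1·v_2 = -0.6030.
u_2 = v_2 + 0.6030·q_1 = (-4.0000, 0.1818, 0.4545, -1.1818).
‖u_2‖ = 4.1996, so q_2 = (-0.9525, 0.0433, 0.1082, -0.2814).
r_{13} = q_1·v_3 = 2.1106; r_{23} = q_2·v_3 = -3.7450.
u_3 = v_3 − 2.1106·q_1 + 3.7450·q_2 = (0.4330, -0.4742, 0.3144, -1.4175).
‖u_3‖ = 1.5876, so q_3 = (0.2727, -0.2987, 0.1980, -0.8928).

Q = [[0.0000, -0.9525, 0.2727], [0.3015, 0.0433, -0.2987], [-0.9045, 0.1082, 0.1980], [-0.3015, -0.2814, -0.8928]], R = [[3.3166, -0.6030, 2.1106], [0.0000, 4.1996, -3.7450], [0.0000, 0.0000, 1.5876]]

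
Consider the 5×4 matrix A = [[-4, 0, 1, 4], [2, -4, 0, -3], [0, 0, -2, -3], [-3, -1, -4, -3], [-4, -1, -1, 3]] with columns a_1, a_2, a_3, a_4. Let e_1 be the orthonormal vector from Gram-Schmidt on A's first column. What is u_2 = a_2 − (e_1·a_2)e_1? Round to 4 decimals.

e_1 = a_1/‖a_1‖ = (-4, 2, 0, -3, -4)/6.7082 = (-0.5963, 0.2981, 0.0000, -0.4472, -0.5963).
r_{12} = e_1·a_2 = -0.1491.
u_2 = a_2 + 0.1491·e_1 = (-0.0889, -3.9556, 0.0000, -1.0667, -1.0889).

u_2 = (-0.0889, -3.9556, 0.0000, -1.0667, -1.0889)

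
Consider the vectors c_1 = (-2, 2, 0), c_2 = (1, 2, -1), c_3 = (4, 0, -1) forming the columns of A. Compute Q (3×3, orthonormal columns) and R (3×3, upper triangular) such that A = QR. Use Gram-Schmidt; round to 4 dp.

Q = [[-0.7071, 0.6396, 0.3015], [0.7071, 0.6396, 0.3015], [0.0000, -0.4264, 0.9045]], R = [[2.8284, 0.7071, -2.8284], [0.0000, 2.3452, 2.9848], [0.0000, 0.0000, 0.3015]]

c_1 = (-2, 2, 0); ‖c_1‖ = 2.8284, so e_1 = (-0.7071, 0.7071, 0.0000).
e_1·c_2 = (-0.7071)·1 + 0.7071·2 + 0.0000·(-1) = 0.7071.
u_2 = c_2 − 0.7071·e_1 = (1.5000, 1.5000, -1.0000).
‖u_2‖ = 2.3452, so e_2 = (0.6396, 0.6396, -0.4264).
e_1·c_3 = (-0.7071)·4 + 0.7071·0 + 0.0000·(-1) = -2.8284; e_2·c_3 = 0.6396·4 + 0.6396·0 + (-0.4264)·(-1) = 2.9848.
u_3 = c_3 + 2.8284·e_1 − 2.9848·e_2 = (0.0909, 0.0909, 0.2727).
‖u_3‖ = 0.3015, so e_3 = (0.3015, 0.3015, 0.9045).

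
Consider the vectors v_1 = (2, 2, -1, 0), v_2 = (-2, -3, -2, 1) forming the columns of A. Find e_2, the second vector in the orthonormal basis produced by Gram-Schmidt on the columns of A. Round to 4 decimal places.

e_2 = (-0.0673, -0.3704, -0.8755, 0.3030)

v_1 = (2, 2, -1, 0); ‖v_1‖ = 3.0000, so e_1 = (0.6667, 0.6667, -0.3333, 0.0000).
e_1·v_2 = 0.6667·(-2) + 0.6667·(-3) + (-0.3333)·(-2) + 0.0000·1 = -2.6667.
u_2 = v_2 + 2.6667·e_1 = (-0.2222, -1.2222, -2.8889, 1.0000).
‖u_2‖ = 3.2998, so e_2 = (-0.0673, -0.3704, -0.8755, 0.3030).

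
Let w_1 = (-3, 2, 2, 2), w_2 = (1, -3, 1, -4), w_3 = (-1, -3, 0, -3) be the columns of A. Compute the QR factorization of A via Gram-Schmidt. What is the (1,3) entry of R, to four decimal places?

w_1 = (-3, 2, 2, 2); ‖w_1‖ = 4.5826, so e_1 = (-0.6547, 0.4364, 0.4364, 0.4364).
r_{13} = e_1·w_3 = -1.9640.

r_{13} = -1.9640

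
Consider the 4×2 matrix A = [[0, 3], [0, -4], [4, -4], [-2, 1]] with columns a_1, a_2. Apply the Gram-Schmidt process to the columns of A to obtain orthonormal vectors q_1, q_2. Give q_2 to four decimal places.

q_2 = (0.5906, -0.7875, -0.0787, -0.1575)

q_1 = a_1/‖a_1‖ = (0, 0, 4, -2)/4.4721 = (0.0000, 0.0000, 0.8944, -0.4472).
r_{12} = q_1·a_2 = -4.0249.
u_2 = a_2 + 4.0249·q_1 = (3.0000, -4.0000, -0.4000, -0.8000).
‖u_2‖ = 5.0794, so q_2 = (0.5906, -0.7875, -0.0787, -0.1575).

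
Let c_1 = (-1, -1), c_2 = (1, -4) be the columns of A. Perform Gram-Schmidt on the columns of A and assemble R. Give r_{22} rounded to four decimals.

q_1 = c_1/‖c_1‖ = (-1, -1)/1.4142 = (-0.7071, -0.7071).
r_{12} = q_1·c_2 = 2.1213.
u_2 = c_2 − 2.1213·q_1 = (2.5000, -2.5000).
r_{22} = ‖u_2‖ = 3.5355.

r_{22} = 3.5355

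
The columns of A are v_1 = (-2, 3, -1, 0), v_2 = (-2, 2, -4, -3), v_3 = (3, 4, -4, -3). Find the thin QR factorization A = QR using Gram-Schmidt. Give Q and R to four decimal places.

q_1 = v_1/‖v_1‖ = (-2, 3, -1, 0)/3.7417 = (-0.5345, 0.8018, -0.2673, 0.0000).
r_{12} = q_1·v_2 = 3.7417.
u_2 = v_2 − 3.7417·q_1 = (0.0000, -1.0000, -3.0000, -3.0000).
‖u_2‖ = 4.3589, so q_2 = (0.0000, -0.2294, -0.6882, -0.6882).
r_{13} = q_1·v_3 = 2.6726; r_{23} = q_2·v_3 = 3.9001.
u_3 = v_3 − 2.6726·q_1 − 3.9001·q_2 = (4.4286, 2.7519, -0.6015, -0.3158).
‖u_3‖ = 5.2580, so q_3 = (0.8423, 0.5234, -0.1144, -0.0601).

Q = [[-0.5345, 0.0000, 0.8423], [0.8018, -0.2294, 0.5234], [-0.2673, -0.6882, -0.1144], [0.0000, -0.6882, -0.0601]], R = [[3.7417, 3.7417, 2.6726], [0.0000, 4.3589, 3.9001], [0.0000, 0.0000, 5.2580]]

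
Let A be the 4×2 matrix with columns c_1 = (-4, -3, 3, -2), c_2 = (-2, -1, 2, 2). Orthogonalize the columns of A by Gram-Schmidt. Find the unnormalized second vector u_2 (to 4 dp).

u_2 = (-0.6316, 0.0263, 0.9737, 2.6842)

c_1 = (-4, -3, 3, -2); ‖c_1‖ = 6.1644, so q_1 = (-0.6489, -0.4867, 0.4867, -0.3244).
q_1·c_2 = (-0.6489)·(-2) + (-0.4867)·(-1) + 0.4867·2 + (-0.3244)·2 = 2.1089.
u_2 = c_2 − 2.1089·q_1 = (-0.6316, 0.0263, 0.9737, 2.6842).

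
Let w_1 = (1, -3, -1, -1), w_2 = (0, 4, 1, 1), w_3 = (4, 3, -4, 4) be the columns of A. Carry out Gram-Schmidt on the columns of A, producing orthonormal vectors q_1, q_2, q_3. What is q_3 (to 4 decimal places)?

q_3 = (0.0177, -0.0177, -0.6707, 0.7413)

w_1 = (1, -3, -1, -1); ‖w_1‖ = 3.4641, so q_1 = (0.2887, -0.8660, -0.2887, -0.2887).
q_1·w_2 = 0.2887·0 + (-0.8660)·4 + (-0.2887)·1 + (-0.2887)·1 = -4.0415.
u_2 = w_2 + 4.0415·q_1 = (1.1667, 0.5000, -0.1667, -0.1667).
‖u_2‖ = 1.2910, so q_2 = (0.9037, 0.3873, -0.1291, -0.1291).
q_1·w_3 = 0.2887·4 + (-0.8660)·3 + (-0.2887)·(-4) + (-0.2887)·4 = -1.4434; q_2·w_3 = 0.9037·4 + 0.3873·3 + (-0.1291)·(-4) + (-0.1291)·4 = 4.7767.
u_3 = w_3 + 1.4434·q_1 − 4.7767·q_2 = (0.1000, -0.1000, -3.8000, 4.2000).
‖u_3‖ = 5.6657, so q_3 = (0.0177, -0.0177, -0.6707, 0.7413).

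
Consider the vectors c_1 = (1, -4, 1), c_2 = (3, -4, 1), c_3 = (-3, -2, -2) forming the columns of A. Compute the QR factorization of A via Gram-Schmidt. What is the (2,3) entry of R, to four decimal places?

q_1 = c_1/‖c_1‖ = (1, -4, 1)/4.2426 = (0.2357, -0.9428, 0.2357).
r_{12} = q_1·c_2 = 4.7140.
u_2 = c_2 − 4.7140·q_1 = (1.8889, 0.4444, -0.1111).
‖u_2‖ = 1.9437, so q_2 = (0.9718, 0.2287, -0.0572).
r_{23} = q_2·c_3 = -3.2585.

r_{23} = -3.2585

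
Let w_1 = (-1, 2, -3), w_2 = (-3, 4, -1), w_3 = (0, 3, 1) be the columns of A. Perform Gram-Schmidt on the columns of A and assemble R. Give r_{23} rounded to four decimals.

r_{23} = 2.3094

w_1 = (-1, 2, -3); ‖w_1‖ = 3.7417, so e_1 = (-0.2673, 0.5345, -0.8018).
e_1·w_2 = (-0.2673)·(-3) + 0.5345·4 + (-0.8018)·(-1) = 3.7417.
u_2 = w_2 − 3.7417·e_1 = (-2.0000, 2.0000, 2.0000).
‖u_2‖ = 3.4641, so e_2 = (-0.5774, 0.5774, 0.5774).
r_{23} = e_2·w_3 = 2.3094.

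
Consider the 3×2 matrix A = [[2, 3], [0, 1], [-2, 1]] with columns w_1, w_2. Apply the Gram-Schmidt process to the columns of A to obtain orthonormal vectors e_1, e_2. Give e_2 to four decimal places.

w_1 = (2, 0, -2); ‖w_1‖ = 2.8284, so e_1 = (0.7071, 0.0000, -0.7071).
e_1·w_2 = 0.7071·3 + 0.0000·1 + (-0.7071)·1 = 1.4142.
u_2 = w_2 − 1.4142·e_1 = (2.0000, 1.0000, 2.0000).
‖u_2‖ = 3.0000, so e_2 = (0.6667, 0.3333, 0.6667).

e_2 = (0.6667, 0.3333, 0.6667)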